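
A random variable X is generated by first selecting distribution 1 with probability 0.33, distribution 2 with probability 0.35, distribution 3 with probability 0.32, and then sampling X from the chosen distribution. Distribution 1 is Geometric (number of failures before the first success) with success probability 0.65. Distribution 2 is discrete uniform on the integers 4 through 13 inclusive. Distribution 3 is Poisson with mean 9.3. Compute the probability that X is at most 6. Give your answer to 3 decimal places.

Conditional on each component, P(X ≤ 6): 1: 0.999357; 2: 0.3; 3: 0.180803.
By total probability, P(X ≤ 6) = 0.33·0.999357 + 0.35·0.3 + 0.32·0.180803 = 0.492645.

0.493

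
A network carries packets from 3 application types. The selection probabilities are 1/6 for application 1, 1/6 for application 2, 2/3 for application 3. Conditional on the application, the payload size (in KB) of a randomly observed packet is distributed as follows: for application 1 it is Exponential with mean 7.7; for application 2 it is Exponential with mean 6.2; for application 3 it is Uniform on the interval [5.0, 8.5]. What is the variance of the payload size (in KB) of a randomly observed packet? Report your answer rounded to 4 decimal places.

Per component, 1: μ=7.7, E[X²]=118.58; 2: μ=6.2, E[X²]=76.88; 3: μ=6.75, E[X²]=46.5833.
E[X] = 0.166667·7.7 + 0.166667·6.2 + 0.666667·6.75 = 6.81667.
E[X²] = 0.166667·118.58 + 0.166667·76.88 + 0.666667·46.5833 = 63.6322.
Var(X) = E[X²] − (E[X])² = 63.6322 − 46.4669 = 17.1653.

17.1653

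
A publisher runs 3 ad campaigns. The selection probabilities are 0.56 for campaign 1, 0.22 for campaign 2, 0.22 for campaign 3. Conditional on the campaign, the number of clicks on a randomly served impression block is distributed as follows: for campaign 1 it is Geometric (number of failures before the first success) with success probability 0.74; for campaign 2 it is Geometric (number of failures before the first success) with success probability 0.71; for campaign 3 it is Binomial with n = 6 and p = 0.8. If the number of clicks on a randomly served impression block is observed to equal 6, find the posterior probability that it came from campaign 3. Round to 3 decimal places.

0.996

Likelihoods P(X=6 | ·): 1: 0.000228598; 2: 0.000422325; 3: 0.262144.
Posterior ∝ prior × likelihood. Numerator for 3: 0.22·0.262144 = 0.0576717.
Normalizing constant: 0.56·0.000228598 + 0.22·0.000422325 + 0.22·0.262144 = 0.0578926.
P(3 | observation) = 0.0576717 / 0.0578926 = 0.996184.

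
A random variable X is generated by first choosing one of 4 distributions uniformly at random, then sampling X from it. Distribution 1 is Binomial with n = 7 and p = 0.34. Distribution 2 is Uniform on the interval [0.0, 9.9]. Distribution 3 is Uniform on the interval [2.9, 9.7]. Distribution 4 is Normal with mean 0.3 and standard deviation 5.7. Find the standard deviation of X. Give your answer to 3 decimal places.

4.108

Per component, 1: μ=2.38, E[X²]=7.2352; 2: μ=4.95, E[X²]=32.67; 3: μ=6.3, E[X²]=43.5433; 4: μ=0.3, E[X²]=32.58.
E[X] = 0.25·2.38 + 0.25·4.95 + 0.25·6.3 + 0.25·0.3 = 3.4825.
E[X²] = 0.25·7.2352 + 0.25·32.67 + 0.25·43.5433 + 0.25·32.58 = 29.0071.
Var(X) = E[X²] − (E[X])² = 29.0071 − 12.1278 = 16.8793.
SD(X) = √16.8793 = 4.10845.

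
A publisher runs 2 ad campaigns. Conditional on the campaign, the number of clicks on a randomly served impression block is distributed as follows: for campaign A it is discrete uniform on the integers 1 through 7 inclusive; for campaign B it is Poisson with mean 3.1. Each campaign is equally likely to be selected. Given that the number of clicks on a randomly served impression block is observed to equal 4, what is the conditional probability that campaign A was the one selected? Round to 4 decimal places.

0.4518

Likelihoods P(X=4 | ·): A: 0.142857; B: 0.17335.
Posterior ∝ prior × likelihood. Numerator for A: 0.5·0.142857 = 0.0714286.
Normalizing constant: 0.5·0.142857 + 0.5·0.17335 = 0.158103.
P(A | observation) = 0.0714286 / 0.158103 = 0.451784.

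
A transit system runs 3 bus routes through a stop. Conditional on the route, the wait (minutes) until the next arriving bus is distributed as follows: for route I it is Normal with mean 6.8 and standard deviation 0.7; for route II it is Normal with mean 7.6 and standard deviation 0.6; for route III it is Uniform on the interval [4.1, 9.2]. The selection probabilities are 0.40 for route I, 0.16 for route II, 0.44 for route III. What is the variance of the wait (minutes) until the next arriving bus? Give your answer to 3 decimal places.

Per component, I: μ=6.8, E[X²]=46.73; II: μ=7.6, E[X²]=58.12; III: μ=6.65, E[X²]=46.39.
E[X] = 0.4·6.8 + 0.16·7.6 + 0.44·6.65 = 6.862.
E[X²] = 0.4·46.73 + 0.16·58.12 + 0.44·46.39 = 48.4028.
Var(X) = E[X²] − (E[X])² = 48.4028 − 47.087 = 1.31576.

1.316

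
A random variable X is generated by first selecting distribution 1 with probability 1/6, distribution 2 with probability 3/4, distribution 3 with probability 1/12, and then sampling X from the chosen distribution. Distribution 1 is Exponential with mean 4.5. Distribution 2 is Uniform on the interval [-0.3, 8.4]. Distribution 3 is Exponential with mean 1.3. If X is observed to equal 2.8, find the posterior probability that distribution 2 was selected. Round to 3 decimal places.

0.759

Likelihoods f(2.8 | ·): 1: 0.119278; 2: 0.114943; 3: 0.0892592.
Posterior ∝ prior × likelihood. Numerator for 2: 0.75·0.114943 = 0.0862069.
Normalizing constant: 0.166667·0.119278 + 0.75·0.114943 + 0.0833333·0.0892592 = 0.113525.
P(2 | observation) = 0.0862069 / 0.113525 = 0.759366.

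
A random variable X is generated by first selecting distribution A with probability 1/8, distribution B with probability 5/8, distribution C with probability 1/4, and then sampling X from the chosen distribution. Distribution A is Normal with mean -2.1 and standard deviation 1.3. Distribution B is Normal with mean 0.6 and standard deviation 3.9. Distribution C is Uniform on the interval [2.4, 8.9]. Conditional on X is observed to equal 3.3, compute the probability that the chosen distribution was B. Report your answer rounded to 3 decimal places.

Likelihoods f(3.3 | ·): A: 5.49811e-05; B: 0.080495; C: 0.153846.
Posterior ∝ prior × likelihood. Numerator for B: 0.625·0.080495 = 0.0503094.
Normalizing constant: 0.125·5.49811e-05 + 0.625·0.080495 + 0.25·0.153846 = 0.0887778.
P(B | observation) = 0.0503094 / 0.0887778 = 0.566689.

0.567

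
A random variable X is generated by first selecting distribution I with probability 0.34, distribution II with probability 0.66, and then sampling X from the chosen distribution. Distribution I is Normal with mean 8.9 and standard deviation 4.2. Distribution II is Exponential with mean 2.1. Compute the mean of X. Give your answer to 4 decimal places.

4.4120

Component means — I: 8.9; II: 2.1.
E[X] = 0.34·8.9 + 0.66·2.1 = 4.412.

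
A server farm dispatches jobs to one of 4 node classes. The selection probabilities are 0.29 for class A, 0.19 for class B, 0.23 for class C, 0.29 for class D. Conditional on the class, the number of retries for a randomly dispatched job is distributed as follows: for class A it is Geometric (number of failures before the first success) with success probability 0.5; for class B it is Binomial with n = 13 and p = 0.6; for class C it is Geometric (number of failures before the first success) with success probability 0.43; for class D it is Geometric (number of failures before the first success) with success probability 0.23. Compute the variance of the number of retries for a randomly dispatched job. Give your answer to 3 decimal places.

12.318

Per component, A: μ=1, E[X²]=3; B: μ=7.8, E[X²]=63.96; C: μ=1.32558, E[X²]=4.83991; D: μ=3.34783, E[X²]=25.7637.
E[X] = 0.29·1 + 0.19·7.8 + 0.23·1.32558 + 0.29·3.34783 = 3.04775.
E[X²] = 0.29·3 + 0.19·63.96 + 0.23·4.83991 + 0.29·25.7637 = 21.6071.
Var(X) = E[X²] − (E[X])² = 21.6071 − 9.2888 = 12.3183.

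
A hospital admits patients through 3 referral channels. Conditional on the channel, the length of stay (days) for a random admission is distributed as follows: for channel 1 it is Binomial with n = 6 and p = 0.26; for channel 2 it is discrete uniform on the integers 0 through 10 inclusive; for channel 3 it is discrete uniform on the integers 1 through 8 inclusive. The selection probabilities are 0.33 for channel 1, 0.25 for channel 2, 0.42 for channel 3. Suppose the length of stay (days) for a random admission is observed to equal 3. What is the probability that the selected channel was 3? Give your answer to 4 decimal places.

Likelihoods P(X=3 | ·): 1: 0.142444; 2: 0.0909091; 3: 0.125.
Posterior ∝ prior × likelihood. Numerator for 3: 0.42·0.125 = 0.0525.
Normalizing constant: 0.33·0.142444 + 0.25·0.0909091 + 0.42·0.125 = 0.122234.
P(3 | observation) = 0.0525 / 0.122234 = 0.429504.

0.4295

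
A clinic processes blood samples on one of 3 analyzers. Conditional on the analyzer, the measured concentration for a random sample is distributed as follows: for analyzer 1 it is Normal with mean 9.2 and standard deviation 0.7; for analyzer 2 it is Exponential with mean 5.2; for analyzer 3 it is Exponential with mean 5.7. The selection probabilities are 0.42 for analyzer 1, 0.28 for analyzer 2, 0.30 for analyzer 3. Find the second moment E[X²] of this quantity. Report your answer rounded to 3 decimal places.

For each component E[X²] = Var + (mean)², giving 1: 85.13; 2: 54.08; 3: 64.98.
Overall E[X²] = 0.42·85.13 + 0.28·54.08 + 0.3·64.98 = 70.391.

70.391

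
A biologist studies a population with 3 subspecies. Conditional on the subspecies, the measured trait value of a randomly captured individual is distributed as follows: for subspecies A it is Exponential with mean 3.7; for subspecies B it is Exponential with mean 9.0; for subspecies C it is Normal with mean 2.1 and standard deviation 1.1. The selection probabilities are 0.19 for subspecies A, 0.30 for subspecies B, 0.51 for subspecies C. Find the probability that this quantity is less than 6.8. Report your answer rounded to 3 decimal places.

Conditional on each subspecies, P(X < 6.8): A: 0.840839; B: 0.53025; C: 0.99999.
By total probability, P(X < 6.8) = 0.19·0.840839 + 0.3·0.53025 + 0.51·0.99999 = 0.82883.

0.829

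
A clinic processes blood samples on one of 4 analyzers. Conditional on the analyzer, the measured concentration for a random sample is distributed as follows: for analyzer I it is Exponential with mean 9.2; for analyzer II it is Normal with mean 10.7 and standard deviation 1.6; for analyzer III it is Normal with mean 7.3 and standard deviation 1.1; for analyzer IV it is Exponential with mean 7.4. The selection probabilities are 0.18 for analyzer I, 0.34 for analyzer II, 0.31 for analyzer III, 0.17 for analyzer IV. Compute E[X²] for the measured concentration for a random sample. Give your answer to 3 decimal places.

For each component E[X²] = Var + (mean)², giving I: 169.28; II: 117.05; III: 54.5; IV: 109.52.
Overall E[X²] = 0.18·169.28 + 0.34·117.05 + 0.31·54.5 + 0.17·109.52 = 105.781.

105.781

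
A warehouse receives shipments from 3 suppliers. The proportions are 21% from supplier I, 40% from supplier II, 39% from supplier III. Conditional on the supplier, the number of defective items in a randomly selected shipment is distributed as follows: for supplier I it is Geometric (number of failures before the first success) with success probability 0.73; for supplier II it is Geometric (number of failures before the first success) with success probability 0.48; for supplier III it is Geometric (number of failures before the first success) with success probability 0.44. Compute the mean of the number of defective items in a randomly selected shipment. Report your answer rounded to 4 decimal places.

1.0074

Component means — I: 0.369863; II: 1.08333; III: 1.27273.
E[X] = 0.21·0.369863 + 0.4·1.08333 + 0.39·1.27273 = 1.00737.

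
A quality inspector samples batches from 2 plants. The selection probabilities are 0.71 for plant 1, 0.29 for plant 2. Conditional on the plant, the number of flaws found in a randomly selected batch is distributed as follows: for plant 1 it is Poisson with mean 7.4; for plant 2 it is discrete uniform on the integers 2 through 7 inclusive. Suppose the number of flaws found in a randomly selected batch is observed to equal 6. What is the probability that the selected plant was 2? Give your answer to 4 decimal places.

Likelihoods P(X=6 | ·): 1: 0.139405; 2: 0.166667.
Posterior ∝ prior × likelihood. Numerator for 2: 0.29·0.166667 = 0.0483333.
Normalizing constant: 0.71·0.139405 + 0.29·0.166667 = 0.147311.
P(2 | observation) = 0.0483333 / 0.147311 = 0.328104.

0.3281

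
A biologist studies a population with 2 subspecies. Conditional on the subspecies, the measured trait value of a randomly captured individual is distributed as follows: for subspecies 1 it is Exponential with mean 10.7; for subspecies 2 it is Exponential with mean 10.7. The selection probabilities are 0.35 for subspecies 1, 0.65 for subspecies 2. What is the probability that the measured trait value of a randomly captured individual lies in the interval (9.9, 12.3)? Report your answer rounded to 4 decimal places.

Conditional on each subspecies, P(9.9 < X < 12.3): 1: 0.079654; 2: 0.079654.
By total probability, P(9.9 < X < 12.3) = 0.35·0.079654 + 0.65·0.079654 = 0.079654.

0.0797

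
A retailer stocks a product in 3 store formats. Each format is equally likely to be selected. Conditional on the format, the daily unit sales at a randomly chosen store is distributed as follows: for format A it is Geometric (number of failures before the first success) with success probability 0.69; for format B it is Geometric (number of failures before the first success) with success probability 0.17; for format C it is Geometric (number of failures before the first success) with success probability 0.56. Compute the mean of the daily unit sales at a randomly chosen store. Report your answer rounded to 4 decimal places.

2.0391

Component means — A: 0.449275; B: 4.88235; C: 0.785714.
E[X] = 0.333333·0.449275 + 0.333333·4.88235 + 0.333333·0.785714 = 2.03911.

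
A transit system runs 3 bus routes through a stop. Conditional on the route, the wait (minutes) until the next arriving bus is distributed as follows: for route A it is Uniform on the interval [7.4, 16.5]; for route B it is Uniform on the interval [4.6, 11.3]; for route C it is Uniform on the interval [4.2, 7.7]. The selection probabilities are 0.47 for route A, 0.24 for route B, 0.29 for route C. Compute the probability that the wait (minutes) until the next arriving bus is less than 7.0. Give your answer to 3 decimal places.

0.318

Conditional on each route, P(X < 7.0): A: 0; B: 0.358209; C: 0.8.
By total probability, P(X < 7.0) = 0.47·0 + 0.24·0.358209 + 0.29·0.8 = 0.31797.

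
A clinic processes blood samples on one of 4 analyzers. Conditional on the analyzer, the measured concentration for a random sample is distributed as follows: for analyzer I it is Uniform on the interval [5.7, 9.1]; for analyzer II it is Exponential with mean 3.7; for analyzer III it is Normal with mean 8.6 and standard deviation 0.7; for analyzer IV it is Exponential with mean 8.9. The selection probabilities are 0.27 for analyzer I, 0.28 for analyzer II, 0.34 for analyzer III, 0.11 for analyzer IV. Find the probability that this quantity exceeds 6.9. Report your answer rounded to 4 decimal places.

Conditional on each analyzer, P(X > 6.9): I: 0.647059; II: 0.154917; III: 0.992421; IV: 0.460574.
By total probability, P(X > 6.9) = 0.27·0.647059 + 0.28·0.154917 + 0.34·0.992421 + 0.11·0.460574 = 0.606169.

0.6062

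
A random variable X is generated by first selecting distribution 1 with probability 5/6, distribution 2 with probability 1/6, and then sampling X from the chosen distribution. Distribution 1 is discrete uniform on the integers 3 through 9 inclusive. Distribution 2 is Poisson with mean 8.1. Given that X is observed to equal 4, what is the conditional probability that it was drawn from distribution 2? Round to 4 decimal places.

0.0708

Likelihoods P(X=4 | ·): 1: 0.142857; 2: 0.0544432.
Posterior ∝ prior × likelihood. Numerator for 2: 0.166667·0.0544432 = 0.00907386.
Normalizing constant: 0.833333·0.142857 + 0.166667·0.0544432 = 0.128121.
P(2 | observation) = 0.00907386 / 0.128121 = 0.0708223.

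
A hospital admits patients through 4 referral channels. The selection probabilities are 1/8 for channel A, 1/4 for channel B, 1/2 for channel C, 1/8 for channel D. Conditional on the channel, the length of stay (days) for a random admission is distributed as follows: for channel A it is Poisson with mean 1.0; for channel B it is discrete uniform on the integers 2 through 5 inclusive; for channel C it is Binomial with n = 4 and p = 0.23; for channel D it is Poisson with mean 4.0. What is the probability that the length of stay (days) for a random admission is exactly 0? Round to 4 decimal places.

Conditional on each channel, P(X = 0): A: 0.367879; B: 0; C: 0.35153; D: 0.0183156.
By total probability, P(X = 0) = 0.125·0.367879 + 0.25·0 + 0.5·0.35153 + 0.125·0.0183156 = 0.22404.

0.2240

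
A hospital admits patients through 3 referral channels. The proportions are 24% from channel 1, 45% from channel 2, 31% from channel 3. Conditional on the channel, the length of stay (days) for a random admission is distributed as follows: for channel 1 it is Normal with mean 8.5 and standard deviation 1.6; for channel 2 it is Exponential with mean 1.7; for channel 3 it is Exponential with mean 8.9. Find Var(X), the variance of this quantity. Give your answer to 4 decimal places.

Per component, 1: μ=8.5, E[X²]=74.81; 2: μ=1.7, E[X²]=5.78; 3: μ=8.9, E[X²]=158.42.
E[X] = 0.24·8.5 + 0.45·1.7 + 0.31·8.9 = 5.564.
E[X²] = 0.24·74.81 + 0.45·5.78 + 0.31·158.42 = 69.6656.
Var(X) = E[X²] − (E[X])² = 69.6656 − 30.9581 = 38.7075.

38.7075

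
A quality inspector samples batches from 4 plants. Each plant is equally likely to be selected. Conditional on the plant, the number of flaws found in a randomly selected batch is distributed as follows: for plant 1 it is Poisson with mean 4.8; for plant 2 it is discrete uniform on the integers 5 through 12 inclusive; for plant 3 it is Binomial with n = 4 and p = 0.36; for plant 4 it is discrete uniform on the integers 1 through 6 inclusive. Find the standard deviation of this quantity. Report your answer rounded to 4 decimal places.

Per component, 1: μ=4.8, E[X²]=27.84; 2: μ=8.5, E[X²]=77.5; 3: μ=1.44, E[X²]=2.9952; 4: μ=3.5, E[X²]=15.1667.
E[X] = 0.25·4.8 + 0.25·8.5 + 0.25·1.44 + 0.25·3.5 = 4.56.
E[X²] = 0.25·27.84 + 0.25·77.5 + 0.25·2.9952 + 0.25·15.1667 = 30.8755.
Var(X) = E[X²] − (E[X])² = 30.8755 − 20.7936 = 10.0819.
SD(X) = √10.0819 = 3.1752.

3.1752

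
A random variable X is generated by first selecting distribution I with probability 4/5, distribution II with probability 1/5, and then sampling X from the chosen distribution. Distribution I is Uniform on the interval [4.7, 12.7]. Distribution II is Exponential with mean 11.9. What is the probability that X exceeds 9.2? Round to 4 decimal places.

0.4423

Conditional on each component, P(X > 9.2): I: 0.4375; II: 0.461576.
By total probability, P(X > 9.2) = 0.8·0.4375 + 0.2·0.461576 = 0.442315.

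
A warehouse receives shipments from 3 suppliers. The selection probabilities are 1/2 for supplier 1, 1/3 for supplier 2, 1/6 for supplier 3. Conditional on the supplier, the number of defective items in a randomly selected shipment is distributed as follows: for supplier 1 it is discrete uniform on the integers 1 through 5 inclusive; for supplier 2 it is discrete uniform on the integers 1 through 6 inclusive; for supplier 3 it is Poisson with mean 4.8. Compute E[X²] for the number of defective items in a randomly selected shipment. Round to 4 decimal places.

15.1956

For each component E[X²] = Var + (mean)², giving 1: 11; 2: 15.1667; 3: 27.84.
Overall E[X²] = 0.5·11 + 0.333333·15.1667 + 0.166667·27.84 = 15.1956.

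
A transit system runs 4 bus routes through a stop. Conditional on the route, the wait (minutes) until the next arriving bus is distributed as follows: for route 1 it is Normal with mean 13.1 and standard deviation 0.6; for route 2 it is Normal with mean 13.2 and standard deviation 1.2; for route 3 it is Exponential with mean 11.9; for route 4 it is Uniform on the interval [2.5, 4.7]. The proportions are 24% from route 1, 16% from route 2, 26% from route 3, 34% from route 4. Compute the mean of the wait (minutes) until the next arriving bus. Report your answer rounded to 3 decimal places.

9.574

Component means — 1: 13.1; 2: 13.2; 3: 11.9; 4: 3.6.
E[X] = 0.24·13.1 + 0.16·13.2 + 0.26·11.9 + 0.34·3.6 = 9.574.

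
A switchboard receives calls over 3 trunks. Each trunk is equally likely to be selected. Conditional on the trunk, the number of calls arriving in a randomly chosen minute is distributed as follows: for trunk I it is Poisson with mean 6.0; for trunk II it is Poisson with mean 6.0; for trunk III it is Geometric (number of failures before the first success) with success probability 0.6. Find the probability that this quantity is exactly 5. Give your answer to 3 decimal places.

0.109

Conditional on each trunk, P(X = 5): I: 0.160623; II: 0.160623; III: 0.006144.
By total probability, P(X = 5) = 0.333333·0.160623 + 0.333333·0.160623 + 0.333333·0.006144 = 0.10913.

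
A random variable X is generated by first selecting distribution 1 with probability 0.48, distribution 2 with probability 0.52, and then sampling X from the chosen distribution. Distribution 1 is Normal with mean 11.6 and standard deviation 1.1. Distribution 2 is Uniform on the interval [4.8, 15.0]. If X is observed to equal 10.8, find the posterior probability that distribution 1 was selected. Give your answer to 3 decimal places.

Likelihoods f(10.8 | ·): 1: 0.278396; 2: 0.0980392.
Posterior ∝ prior × likelihood. Numerator for 1: 0.48·0.278396 = 0.13363.
Normalizing constant: 0.48·0.278396 + 0.52·0.0980392 = 0.18461.
P(1 | observation) = 0.13363 / 0.18461 = 0.723849.

0.724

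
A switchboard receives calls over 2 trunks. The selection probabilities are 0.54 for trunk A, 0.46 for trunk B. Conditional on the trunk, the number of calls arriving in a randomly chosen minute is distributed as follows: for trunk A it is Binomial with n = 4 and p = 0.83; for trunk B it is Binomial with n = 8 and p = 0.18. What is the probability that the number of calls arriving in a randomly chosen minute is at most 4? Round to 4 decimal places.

Conditional on each trunk, P(X ≤ 4): A: 1; B: 0.993484.
By total probability, P(X ≤ 4) = 0.54·1 + 0.46·0.993484 = 0.997003.

0.9970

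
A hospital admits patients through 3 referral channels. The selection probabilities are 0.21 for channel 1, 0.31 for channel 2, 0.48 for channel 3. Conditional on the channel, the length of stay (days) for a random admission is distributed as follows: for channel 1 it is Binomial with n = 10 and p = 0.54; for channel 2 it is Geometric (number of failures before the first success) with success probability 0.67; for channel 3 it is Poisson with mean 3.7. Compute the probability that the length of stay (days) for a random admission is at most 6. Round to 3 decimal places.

Conditional on each channel, P(X ≤ 6): 1: 0.754695; 2: 0.999574; 3: 0.918191.
By total probability, P(X ≤ 6) = 0.21·0.754695 + 0.31·0.999574 + 0.48·0.918191 = 0.909085.

0.909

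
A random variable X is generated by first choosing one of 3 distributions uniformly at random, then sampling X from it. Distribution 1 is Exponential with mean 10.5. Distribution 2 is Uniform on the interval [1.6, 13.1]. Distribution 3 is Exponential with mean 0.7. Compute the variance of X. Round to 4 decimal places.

Per component, 1: μ=10.5, E[X²]=220.5; 2: μ=7.35, E[X²]=65.0433; 3: μ=0.7, E[X²]=0.98.
E[X] = 0.333333·10.5 + 0.333333·7.35 + 0.333333·0.7 = 6.18333.
E[X²] = 0.333333·220.5 + 0.333333·65.0433 + 0.333333·0.98 = 95.5078.
Var(X) = E[X²] − (E[X])² = 95.5078 − 38.2336 = 57.2742.

57.2742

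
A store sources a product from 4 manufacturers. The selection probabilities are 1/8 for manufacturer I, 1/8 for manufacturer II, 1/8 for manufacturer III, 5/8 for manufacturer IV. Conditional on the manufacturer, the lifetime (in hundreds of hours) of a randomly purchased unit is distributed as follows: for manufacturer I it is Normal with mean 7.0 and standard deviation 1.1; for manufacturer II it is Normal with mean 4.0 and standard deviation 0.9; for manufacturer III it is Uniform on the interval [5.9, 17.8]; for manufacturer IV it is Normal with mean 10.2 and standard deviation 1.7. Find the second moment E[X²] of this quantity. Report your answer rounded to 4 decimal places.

For each component E[X²] = Var + (mean)², giving I: 50.21; II: 16.81; III: 152.223; IV: 106.93.
Overall E[X²] = 0.125·50.21 + 0.125·16.81 + 0.125·152.223 + 0.625·106.93 = 94.2367.

94.2367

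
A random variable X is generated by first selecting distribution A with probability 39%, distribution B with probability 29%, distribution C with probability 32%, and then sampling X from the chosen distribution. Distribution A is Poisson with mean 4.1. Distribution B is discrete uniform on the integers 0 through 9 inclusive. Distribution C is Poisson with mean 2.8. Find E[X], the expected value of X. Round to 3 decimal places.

3.800

Component means — A: 4.1; B: 4.5; C: 2.8.
E[X] = 0.39·4.1 + 0.29·4.5 + 0.32·2.8 = 3.8.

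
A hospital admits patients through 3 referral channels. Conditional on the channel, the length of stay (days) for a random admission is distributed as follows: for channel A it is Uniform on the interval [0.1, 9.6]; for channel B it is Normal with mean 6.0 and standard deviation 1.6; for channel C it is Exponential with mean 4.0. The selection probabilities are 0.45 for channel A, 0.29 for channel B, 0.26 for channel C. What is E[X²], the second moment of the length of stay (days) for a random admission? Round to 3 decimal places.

For each component E[X²] = Var + (mean)², giving A: 31.0433; B: 38.56; C: 32.
Overall E[X²] = 0.45·31.0433 + 0.29·38.56 + 0.26·32 = 33.4719.

33.472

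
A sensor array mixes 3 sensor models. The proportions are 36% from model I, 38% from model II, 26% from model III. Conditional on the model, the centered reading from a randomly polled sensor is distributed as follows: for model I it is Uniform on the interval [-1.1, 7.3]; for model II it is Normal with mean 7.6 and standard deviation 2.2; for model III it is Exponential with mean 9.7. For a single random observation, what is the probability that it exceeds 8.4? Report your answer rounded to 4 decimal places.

Conditional on each model, P(X > 8.4): I: 0; II: 0.358065; III: 0.420639.
By total probability, P(X > 8.4) = 0.36·0 + 0.38·0.358065 + 0.26·0.420639 = 0.245431.

0.2454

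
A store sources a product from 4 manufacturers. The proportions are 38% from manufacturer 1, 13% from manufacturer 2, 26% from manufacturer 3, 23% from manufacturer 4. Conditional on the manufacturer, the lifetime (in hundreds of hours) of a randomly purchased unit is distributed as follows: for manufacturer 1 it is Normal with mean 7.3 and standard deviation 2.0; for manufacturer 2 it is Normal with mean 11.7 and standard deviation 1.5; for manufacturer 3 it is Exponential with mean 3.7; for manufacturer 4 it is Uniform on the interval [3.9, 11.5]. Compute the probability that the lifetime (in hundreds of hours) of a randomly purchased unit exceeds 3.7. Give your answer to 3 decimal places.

0.822

Conditional on each manufacturer, P(X > 3.7): 1: 0.96407; 2: 1; 3: 0.367879; 4: 1.
By total probability, P(X > 3.7) = 0.38·0.96407 + 0.13·1 + 0.26·0.367879 + 0.23·1 = 0.821995.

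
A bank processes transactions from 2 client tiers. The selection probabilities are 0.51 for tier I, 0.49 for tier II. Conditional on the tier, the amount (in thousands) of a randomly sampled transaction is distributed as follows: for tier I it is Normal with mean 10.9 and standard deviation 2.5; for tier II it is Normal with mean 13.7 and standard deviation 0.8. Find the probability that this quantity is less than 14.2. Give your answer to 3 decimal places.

Conditional on each tier, P(X < 14.2): I: 0.906582; II: 0.734014.
By total probability, P(X < 14.2) = 0.51·0.906582 + 0.49·0.734014 = 0.822024.

0.822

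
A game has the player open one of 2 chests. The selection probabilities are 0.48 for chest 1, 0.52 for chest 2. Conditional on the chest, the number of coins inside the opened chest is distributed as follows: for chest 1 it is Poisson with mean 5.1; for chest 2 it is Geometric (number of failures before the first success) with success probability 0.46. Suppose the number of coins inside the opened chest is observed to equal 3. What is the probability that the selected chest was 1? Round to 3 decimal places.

0.632

Likelihoods P(X=3 | ·): 1: 0.13479; 2: 0.0724334.
Posterior ∝ prior × likelihood. Numerator for 1: 0.48·0.13479 = 0.0646992.
Normalizing constant: 0.48·0.13479 + 0.52·0.0724334 = 0.102365.
P(1 | observation) = 0.0646992 / 0.102365 = 0.632047.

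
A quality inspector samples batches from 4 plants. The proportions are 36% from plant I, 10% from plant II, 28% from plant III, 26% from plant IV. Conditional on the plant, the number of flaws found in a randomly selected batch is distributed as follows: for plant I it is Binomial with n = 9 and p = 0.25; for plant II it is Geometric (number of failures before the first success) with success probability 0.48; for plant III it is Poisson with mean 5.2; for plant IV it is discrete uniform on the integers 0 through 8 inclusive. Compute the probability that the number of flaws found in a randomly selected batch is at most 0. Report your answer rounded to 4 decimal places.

Conditional on each plant, P(X ≤ 0): I: 0.0750847; II: 0.48; III: 0.00551656; IV: 0.111111.
By total probability, P(X ≤ 0) = 0.36·0.0750847 + 0.1·0.48 + 0.28·0.00551656 + 0.26·0.111111 = 0.105464.

0.1055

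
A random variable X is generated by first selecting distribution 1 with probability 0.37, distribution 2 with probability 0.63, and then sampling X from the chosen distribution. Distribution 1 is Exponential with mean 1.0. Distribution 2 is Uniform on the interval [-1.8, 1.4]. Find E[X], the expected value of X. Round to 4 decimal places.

Component means — 1: 1; 2: -0.2.
E[X] = 0.37·1 + 0.63·-0.2 = 0.244.

0.2440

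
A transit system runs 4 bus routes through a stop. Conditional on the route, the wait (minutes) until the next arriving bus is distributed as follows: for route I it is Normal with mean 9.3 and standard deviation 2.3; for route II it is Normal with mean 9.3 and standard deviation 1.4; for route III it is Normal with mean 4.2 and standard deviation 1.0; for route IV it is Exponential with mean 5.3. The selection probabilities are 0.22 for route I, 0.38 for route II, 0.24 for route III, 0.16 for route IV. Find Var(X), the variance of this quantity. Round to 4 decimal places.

Per component, I: μ=9.3, E[X²]=91.78; II: μ=9.3, E[X²]=88.45; III: μ=4.2, E[X²]=18.64; IV: μ=5.3, E[X²]=56.18.
E[X] = 0.22·9.3 + 0.38·9.3 + 0.24·4.2 + 0.16·5.3 = 7.436.
E[X²] = 0.22·91.78 + 0.38·88.45 + 0.24·18.64 + 0.16·56.18 = 67.265.
Var(X) = E[X²] − (E[X])² = 67.265 − 55.2941 = 11.9709.

11.9709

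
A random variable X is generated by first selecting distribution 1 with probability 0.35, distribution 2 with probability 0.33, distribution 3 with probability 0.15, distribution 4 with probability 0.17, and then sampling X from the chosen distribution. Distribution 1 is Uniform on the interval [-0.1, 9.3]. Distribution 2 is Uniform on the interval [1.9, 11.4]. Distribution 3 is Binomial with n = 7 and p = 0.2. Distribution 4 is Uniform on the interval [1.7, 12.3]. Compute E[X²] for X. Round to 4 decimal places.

37.4422

For each component E[X²] = Var + (mean)², giving 1: 28.5233; 2: 51.7433; 3: 3.08; 4: 58.3633.
Overall E[X²] = 0.35·28.5233 + 0.33·51.7433 + 0.15·3.08 + 0.17·58.3633 = 37.4422.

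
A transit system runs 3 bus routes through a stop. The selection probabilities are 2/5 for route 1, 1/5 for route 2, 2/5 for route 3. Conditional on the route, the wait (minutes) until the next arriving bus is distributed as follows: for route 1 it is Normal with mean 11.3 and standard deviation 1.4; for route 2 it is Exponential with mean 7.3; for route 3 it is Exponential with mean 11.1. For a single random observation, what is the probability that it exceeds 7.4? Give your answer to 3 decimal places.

0.677

Conditional on each route, P(X > 7.4): 1: 0.99733; 2: 0.362874; 3: 0.513417.
By total probability, P(X > 7.4) = 0.4·0.99733 + 0.2·0.362874 + 0.4·0.513417 = 0.676874.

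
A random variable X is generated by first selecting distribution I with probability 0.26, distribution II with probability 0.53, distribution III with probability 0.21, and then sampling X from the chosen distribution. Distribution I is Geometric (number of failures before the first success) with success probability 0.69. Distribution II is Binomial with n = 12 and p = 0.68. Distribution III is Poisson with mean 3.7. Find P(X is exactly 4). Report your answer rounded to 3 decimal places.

Conditional on each component, P(X = 4): I: 0.00637229; II: 0.011637; III: 0.193066.
By total probability, P(X = 4) = 0.26·0.00637229 + 0.53·0.011637 + 0.21·0.193066 = 0.0483683.

0.048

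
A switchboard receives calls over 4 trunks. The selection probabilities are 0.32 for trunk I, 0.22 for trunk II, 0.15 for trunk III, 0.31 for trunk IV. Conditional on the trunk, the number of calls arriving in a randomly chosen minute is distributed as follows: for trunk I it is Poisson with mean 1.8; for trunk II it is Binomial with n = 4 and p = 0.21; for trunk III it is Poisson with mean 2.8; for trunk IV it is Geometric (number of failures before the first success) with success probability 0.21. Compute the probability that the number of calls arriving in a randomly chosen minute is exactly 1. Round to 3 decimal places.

Conditional on each trunk, P(X = 1): I: 0.297538; II: 0.414153; III: 0.170268; IV: 0.1659.
By total probability, P(X = 1) = 0.32·0.297538 + 0.22·0.414153 + 0.15·0.170268 + 0.31·0.1659 = 0.263295.

0.263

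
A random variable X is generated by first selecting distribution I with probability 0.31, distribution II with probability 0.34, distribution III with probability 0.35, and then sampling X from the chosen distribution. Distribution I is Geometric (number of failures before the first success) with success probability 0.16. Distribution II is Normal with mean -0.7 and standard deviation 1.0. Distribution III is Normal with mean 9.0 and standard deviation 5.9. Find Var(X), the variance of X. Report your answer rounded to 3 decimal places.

39.149

Per component, I: μ=5.25, E[X²]=60.375; II: μ=-0.7, E[X²]=1.49; III: μ=9, E[X²]=115.81.
E[X] = 0.31·5.25 + 0.34·-0.7 + 0.35·9 = 4.5395.
E[X²] = 0.31·60.375 + 0.34·1.49 + 0.35·115.81 = 59.7563.
Var(X) = E[X²] − (E[X])² = 59.7563 − 20.6071 = 39.1493.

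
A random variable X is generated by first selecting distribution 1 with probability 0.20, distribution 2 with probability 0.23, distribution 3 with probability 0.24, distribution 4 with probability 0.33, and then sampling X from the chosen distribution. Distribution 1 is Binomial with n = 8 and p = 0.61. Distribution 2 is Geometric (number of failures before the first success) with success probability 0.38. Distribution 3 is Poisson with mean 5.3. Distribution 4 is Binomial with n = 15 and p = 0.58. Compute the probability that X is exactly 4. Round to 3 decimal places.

Conditional on each component, P(X = 4): 1: 0.224221; 2: 0.0561501; 3: 0.164109; 4: 0.0110812.
By total probability, P(X = 4) = 0.2·0.224221 + 0.23·0.0561501 + 0.24·0.164109 + 0.33·0.0110812 = 0.100802.

0.101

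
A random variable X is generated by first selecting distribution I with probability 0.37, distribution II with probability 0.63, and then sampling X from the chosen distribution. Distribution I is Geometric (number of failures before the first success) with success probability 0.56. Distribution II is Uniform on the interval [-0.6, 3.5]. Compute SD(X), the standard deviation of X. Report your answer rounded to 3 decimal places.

1.227

Per component, I: μ=0.785714, E[X²]=2.02041; II: μ=1.45, E[X²]=3.50333.
E[X] = 0.37·0.785714 + 0.63·1.45 = 1.20421.
E[X²] = 0.37·2.02041 + 0.63·3.50333 = 2.95465.
Var(X) = E[X²] − (E[X])² = 2.95465 − 1.45013 = 1.50452.
SD(X) = √1.50452 = 1.22659.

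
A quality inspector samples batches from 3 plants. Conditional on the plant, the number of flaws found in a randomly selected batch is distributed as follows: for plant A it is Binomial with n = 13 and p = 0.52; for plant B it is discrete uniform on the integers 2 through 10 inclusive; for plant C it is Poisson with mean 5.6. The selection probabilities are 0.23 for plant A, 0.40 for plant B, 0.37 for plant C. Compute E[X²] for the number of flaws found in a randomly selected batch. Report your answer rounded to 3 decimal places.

For each component E[X²] = Var + (mean)², giving A: 48.9424; B: 42.6667; C: 36.96.
Overall E[X²] = 0.23·48.9424 + 0.4·42.6667 + 0.37·36.96 = 41.9986.

41.999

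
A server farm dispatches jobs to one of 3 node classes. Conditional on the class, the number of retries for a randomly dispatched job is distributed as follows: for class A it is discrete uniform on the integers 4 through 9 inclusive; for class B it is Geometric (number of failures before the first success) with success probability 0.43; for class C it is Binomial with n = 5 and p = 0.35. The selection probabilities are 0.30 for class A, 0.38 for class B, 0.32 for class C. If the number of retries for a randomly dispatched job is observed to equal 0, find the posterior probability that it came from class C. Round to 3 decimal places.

0.185

Likelihoods P(X=0 | ·): A: 0; B: 0.43; C: 0.116029.
Posterior ∝ prior × likelihood. Numerator for C: 0.32·0.116029 = 0.0371293.
Normalizing constant: 0.3·0 + 0.38·0.43 + 0.32·0.116029 = 0.200529.
P(C | observation) = 0.0371293 / 0.200529 = 0.185156.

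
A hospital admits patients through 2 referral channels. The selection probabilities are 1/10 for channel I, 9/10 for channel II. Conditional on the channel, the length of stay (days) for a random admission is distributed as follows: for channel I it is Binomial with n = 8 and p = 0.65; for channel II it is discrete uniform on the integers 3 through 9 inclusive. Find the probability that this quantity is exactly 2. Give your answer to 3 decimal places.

Conditional on each channel, P(X = 2): I: 0.0217467; II: 0.
By total probability, P(X = 2) = 0.1·0.0217467 + 0.9·0 = 0.00217467.

0.002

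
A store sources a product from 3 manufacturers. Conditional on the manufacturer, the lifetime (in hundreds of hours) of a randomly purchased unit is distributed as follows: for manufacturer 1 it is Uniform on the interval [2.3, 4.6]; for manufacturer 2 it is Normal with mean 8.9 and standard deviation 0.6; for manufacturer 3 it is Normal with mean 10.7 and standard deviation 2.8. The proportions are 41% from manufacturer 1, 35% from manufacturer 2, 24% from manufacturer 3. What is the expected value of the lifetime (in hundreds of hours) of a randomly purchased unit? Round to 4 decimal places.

Component means — 1: 3.45; 2: 8.9; 3: 10.7.
E[X] = 0.41·3.45 + 0.35·8.9 + 0.24·10.7 = 7.0975.

7.0975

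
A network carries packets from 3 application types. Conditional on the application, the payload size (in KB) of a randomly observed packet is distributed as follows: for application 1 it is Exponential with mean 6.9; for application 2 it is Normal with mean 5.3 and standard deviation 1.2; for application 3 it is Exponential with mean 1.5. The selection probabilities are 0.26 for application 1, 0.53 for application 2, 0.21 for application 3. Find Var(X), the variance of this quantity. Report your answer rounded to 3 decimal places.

17.166

Per component, 1: μ=6.9, E[X²]=95.22; 2: μ=5.3, E[X²]=29.53; 3: μ=1.5, E[X²]=4.5.
E[X] = 0.26·6.9 + 0.53·5.3 + 0.21·1.5 = 4.918.
E[X²] = 0.26·95.22 + 0.53·29.53 + 0.21·4.5 = 41.3531.
Var(X) = E[X²] − (E[X])² = 41.3531 − 24.1867 = 17.1664.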